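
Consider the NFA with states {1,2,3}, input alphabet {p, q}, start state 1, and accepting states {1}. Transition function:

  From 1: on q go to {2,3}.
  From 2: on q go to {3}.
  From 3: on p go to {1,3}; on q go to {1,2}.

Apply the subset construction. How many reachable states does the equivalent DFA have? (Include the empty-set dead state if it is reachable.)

Start state of the DFA: {1}.
{1} --p--> ∅  [new]
{1} --q--> {2,3}  [new]
∅ --p--> ∅  [seen]
∅ --q--> ∅  [seen]
{2,3} --p--> {1,3}  [new]
{2,3} --q--> {1,2,3}  [new]
{1,3} --p--> {1,3}  [seen]
{1,3} --q--> {1,2,3}  [seen]
{1,2,3} --p--> {1,3}  [seen]
{1,2,3} --q--> {1,2,3}  [seen]
Reachable DFA states: {1}, ∅, {2,3}, {1,3}, {1,2,3}.

5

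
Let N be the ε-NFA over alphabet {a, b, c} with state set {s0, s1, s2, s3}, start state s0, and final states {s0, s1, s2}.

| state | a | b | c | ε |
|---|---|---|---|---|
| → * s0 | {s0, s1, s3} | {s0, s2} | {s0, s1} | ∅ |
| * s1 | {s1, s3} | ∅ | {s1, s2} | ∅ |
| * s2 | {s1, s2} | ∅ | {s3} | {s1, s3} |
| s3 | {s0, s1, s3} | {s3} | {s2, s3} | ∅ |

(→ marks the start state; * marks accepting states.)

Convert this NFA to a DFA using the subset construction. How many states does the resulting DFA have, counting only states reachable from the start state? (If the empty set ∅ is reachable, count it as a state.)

Start state of the DFA: {s0} (ε-closure of the NFA start).
{s0} --a--> {s0, s1, s3}  [new]
{s0} --b--> {s0, s1, s2, s3}  [new]
{s0} --c--> {s0, s1}  [new]
{s0, s1, s3} --a--> {s0, s1, s3}  [seen]
{s0, s1, s3} --b--> {s0, s1, s2, s3}  [seen]
{s0, s1, s3} --c--> {s0, s1, s2, s3}  [seen]
{s0, s1, s2, s3} --a--> {s0, s1, s2, s3}  [seen]
{s0, s1, s2, s3} --b--> {s0, s1, s2, s3}  [seen]
{s0, s1, s2, s3} --c--> {s0, s1, s2, s3}  [seen]
{s0, s1} --a--> {s0, s1, s3}  [seen]
{s0, s1} --b--> {s0, s1, s2, s3}  [seen]
{s0, s1} --c--> {s0, s1, s2, s3}  [seen]
Reachable DFA states: {s0}, {s0, s1, s3}, {s0, s1, s2, s3}, {s0, s1}.

4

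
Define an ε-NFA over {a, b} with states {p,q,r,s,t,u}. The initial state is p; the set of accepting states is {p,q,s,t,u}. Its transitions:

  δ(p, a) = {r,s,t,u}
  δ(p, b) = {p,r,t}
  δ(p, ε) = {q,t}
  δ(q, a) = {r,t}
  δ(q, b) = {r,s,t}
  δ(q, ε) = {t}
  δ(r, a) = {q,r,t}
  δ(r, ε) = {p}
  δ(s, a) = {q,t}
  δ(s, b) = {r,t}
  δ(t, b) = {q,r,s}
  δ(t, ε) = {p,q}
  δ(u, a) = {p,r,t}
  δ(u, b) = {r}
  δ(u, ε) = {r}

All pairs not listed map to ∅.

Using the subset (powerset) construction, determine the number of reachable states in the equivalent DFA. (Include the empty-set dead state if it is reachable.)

Start state of the DFA: {p,q,t} (ε-closure of the NFA start).
{p,q,t} --a--> {p,q,r,s,t,u}  [new]
{p,q,t} --b--> {p,q,r,s,t}  [new]
{p,q,r,s,t,u} --a--> {p,q,r,s,t,u}  [seen]
{p,q,r,s,t,u} --b--> {p,q,r,s,t}  [seen]
{p,q,r,s,t} --a--> {p,q,r,s,t,u}  [seen]
{p,q,r,s,t} --b--> {p,q,r,s,t}  [seen]
Reachable DFA states: {p,q,t}, {p,q,r,s,t,u}, {p,q,r,s,t}.

3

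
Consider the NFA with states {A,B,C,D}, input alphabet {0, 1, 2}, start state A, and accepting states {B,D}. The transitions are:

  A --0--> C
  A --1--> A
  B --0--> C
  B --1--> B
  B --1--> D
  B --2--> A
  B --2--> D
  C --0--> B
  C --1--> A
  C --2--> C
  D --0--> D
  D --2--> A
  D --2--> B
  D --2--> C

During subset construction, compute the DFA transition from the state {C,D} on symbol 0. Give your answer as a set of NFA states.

δ(C,0) = {B}; δ(D,0) = {D}.
Union: {B,D}.

{B,D}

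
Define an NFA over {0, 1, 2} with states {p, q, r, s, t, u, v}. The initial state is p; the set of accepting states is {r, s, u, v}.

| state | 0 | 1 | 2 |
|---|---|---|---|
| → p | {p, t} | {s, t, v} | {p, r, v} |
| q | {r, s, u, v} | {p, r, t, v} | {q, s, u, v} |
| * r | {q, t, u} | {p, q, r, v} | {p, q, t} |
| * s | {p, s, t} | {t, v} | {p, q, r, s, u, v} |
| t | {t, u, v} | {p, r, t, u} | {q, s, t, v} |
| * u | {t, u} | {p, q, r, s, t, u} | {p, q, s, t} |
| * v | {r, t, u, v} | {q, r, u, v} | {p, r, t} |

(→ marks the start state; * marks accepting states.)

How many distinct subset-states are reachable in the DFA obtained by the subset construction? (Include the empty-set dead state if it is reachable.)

11

Start state of the DFA: {p}.
{p} --0--> {p, t}  [new]
{p} --1--> {s, t, v}  [new]
{p} --2--> {p, r, v}  [new]
{p, t} --0--> {p, t, u, v}  [new]
{p, t} --1--> {p, r, s, t, u, v}  [new]
{p, t} --2--> {p, q, r, s, t, v}  [new]
{s, t, v} --0--> {p, r, s, t, u, v}  [seen]
{s, t, v} --1--> {p, q, r, t, u, v}  [new]
{s, t, v} --2--> {p, q, r, s, t, u, v}  [new]
{p, r, v} --0--> {p, q, r, t, u, v}  [seen]
{p, r, v} --1--> {p, q, r, s, t, u, v}  [seen]
{p, r, v} --2--> {p, q, r, t, v}  [new]
{p, t, u, v} --0--> {p, r, t, u, v}  [new]
{p, t, u, v} --1--> {p, q, r, s, t, u, v}  [seen]
{p, t, u, v} --2--> {p, q, r, s, t, v}  [seen]
{p, r, s, t, u, v} --0--> {p, q, r, s, t, u, v}  [seen]
{p, r, s, t, u, v} --1--> {p, q, r, s, t, u, v}  [seen]
{p, r, s, t, u, v} --2--> {p, q, r, s, t, u, v}  [seen]
{p, q, r, s, t, v} --0--> {p, q, r, s, t, u, v}  [seen]
{p, q, r, s, t, v} --1--> {p, q, r, s, t, u, v}  [seen]
{p, q, r, s, t, v} --2--> {p, q, r, s, t, u, v}  [seen]
{p, q, r, t, u, v} --0--> {p, q, r, s, t, u, v}  [seen]
{p, q, r, t, u, v} --1--> {p, q, r, s, t, u, v}  [seen]
{p, q, r, t, u, v} --2--> {p, q, r, s, t, u, v}  [seen]
{p, q, r, s, t, u, v} --0--> {p, q, r, s, t, u, v}  [seen]
{p, q, r, s, t, u, v} --1--> {p, q, r, s, t, u, v}  [seen]
{p, q, r, s, t, u, v} --2--> {p, q, r, s, t, u, v}  [seen]
{p, q, r, t, v} --0--> {p, q, r, s, t, u, v}  [seen]
{p, q, r, t, v} --1--> {p, q, r, s, t, u, v}  [seen]
{p, q, r, t, v} --2--> {p, q, r, s, t, u, v}  [seen]
{p, r, t, u, v} --0--> {p, q, r, t, u, v}  [seen]
{p, r, t, u, v} --1--> {p, q, r, s, t, u, v}  [seen]
{p, r, t, u, v} --2--> {p, q, r, s, t, v}  [seen]
Reachable DFA states: {p}, {p, t}, {s, t, v}, {p, r, v}, {p, t, u, v}, {p, r, s, t, u, v}, {p, q, r, s, t, v}, {p, q, r, t, u, v}, {p, q, r, s, t, u, v}, {p, q, r, t, v}, {p, r, t, u, v}.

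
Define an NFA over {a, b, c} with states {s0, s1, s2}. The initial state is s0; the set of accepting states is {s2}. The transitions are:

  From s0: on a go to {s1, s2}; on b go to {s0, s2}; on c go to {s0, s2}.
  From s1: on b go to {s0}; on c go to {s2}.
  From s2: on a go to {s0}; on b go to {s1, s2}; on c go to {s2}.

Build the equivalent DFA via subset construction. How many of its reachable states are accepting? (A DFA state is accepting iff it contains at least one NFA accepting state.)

4

Start state of the DFA: {s0}.
{s0} --a--> {s1, s2}  [new]
{s0} --b--> {s0, s2}  [new]
{s0} --c--> {s0, s2}  [seen]
{s1, s2} --a--> {s0}  [seen]
{s1, s2} --b--> {s0, s1, s2}  [new]
{s1, s2} --c--> {s2}  [new]
{s0, s2} --a--> {s0, s1, s2}  [seen]
{s0, s2} --b--> {s0, s1, s2}  [seen]
{s0, s2} --c--> {s0, s2}  [seen]
{s0, s1, s2} --a--> {s0, s1, s2}  [seen]
{s0, s1, s2} --b--> {s0, s1, s2}  [seen]
{s0, s1, s2} --c--> {s0, s2}  [seen]
{s2} --a--> {s0}  [seen]
{s2} --b--> {s1, s2}  [seen]
{s2} --c--> {s2}  [seen]
Reachable DFA states: {s0}, {s1, s2}, {s0, s2}, {s0, s1, s2}, {s2}.
Accepting DFA states (contain an NFA accepting state): {s1, s2}, {s0, s2}, {s0, s1, s2}, {s2}.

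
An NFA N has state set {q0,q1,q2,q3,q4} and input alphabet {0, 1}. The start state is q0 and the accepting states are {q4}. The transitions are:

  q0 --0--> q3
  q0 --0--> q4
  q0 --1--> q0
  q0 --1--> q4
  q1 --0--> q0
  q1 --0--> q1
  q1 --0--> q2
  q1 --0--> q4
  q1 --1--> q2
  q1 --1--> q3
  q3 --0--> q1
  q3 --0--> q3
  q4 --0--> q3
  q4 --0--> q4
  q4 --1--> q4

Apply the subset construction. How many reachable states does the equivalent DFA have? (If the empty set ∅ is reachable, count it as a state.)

8

Start state of the DFA: {q0}.
{q0} --0--> {q3,q4}  [new]
{q0} --1--> {q0,q4}  [new]
{q3,q4} --0--> {q1,q3,q4}  [new]
{q3,q4} --1--> {q4}  [new]
{q0,q4} --0--> {q3,q4}  [seen]
{q0,q4} --1--> {q0,q4}  [seen]
{q1,q3,q4} --0--> {q0,q1,q2,q3,q4}  [new]
{q1,q3,q4} --1--> {q2,q3,q4}  [new]
{q4} --0--> {q3,q4}  [seen]
{q4} --1--> {q4}  [seen]
{q0,q1,q2,q3,q4} --0--> {q0,q1,q2,q3,q4}  [seen]
{q0,q1,q2,q3,q4} --1--> {q0,q2,q3,q4}  [new]
{q2,q3,q4} --0--> {q1,q3,q4}  [seen]
{q2,q3,q4} --1--> {q4}  [seen]
{q0,q2,q3,q4} --0--> {q1,q3,q4}  [seen]
{q0,q2,q3,q4} --1--> {q0,q4}  [seen]
Reachable DFA states: {q0}, {q3,q4}, {q0,q4}, {q1,q3,q4}, {q4}, {q0,q1,q2,q3,q4}, {q2,q3,q4}, {q0,q2,q3,q4}.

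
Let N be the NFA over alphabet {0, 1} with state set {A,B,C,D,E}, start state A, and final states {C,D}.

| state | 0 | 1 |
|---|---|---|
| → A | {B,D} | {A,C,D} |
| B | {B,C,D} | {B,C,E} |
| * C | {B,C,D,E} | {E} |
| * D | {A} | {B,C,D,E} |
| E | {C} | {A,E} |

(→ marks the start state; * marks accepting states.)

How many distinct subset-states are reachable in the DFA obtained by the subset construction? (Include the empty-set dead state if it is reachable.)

Start state of the DFA: {A}.
{A} --0--> {B,D}  [new]
{A} --1--> {A,C,D}  [new]
{B,D} --0--> {A,B,C,D}  [new]
{B,D} --1--> {B,C,D,E}  [new]
{A,C,D} --0--> {A,B,C,D,E}  [new]
{A,C,D} --1--> {A,B,C,D,E}  [seen]
{A,B,C,D} --0--> {A,B,C,D,E}  [seen]
{A,B,C,D} --1--> {A,B,C,D,E}  [seen]
{B,C,D,E} --0--> {A,B,C,D,E}  [seen]
{B,C,D,E} --1--> {A,B,C,D,E}  [seen]
{A,B,C,D,E} --0--> {A,B,C,D,E}  [seen]
{A,B,C,D,E} --1--> {A,B,C,D,E}  [seen]
Reachable DFA states: {A}, {B,D}, {A,C,D}, {A,B,C,D}, {B,C,D,E}, {A,B,C,D,E}.

6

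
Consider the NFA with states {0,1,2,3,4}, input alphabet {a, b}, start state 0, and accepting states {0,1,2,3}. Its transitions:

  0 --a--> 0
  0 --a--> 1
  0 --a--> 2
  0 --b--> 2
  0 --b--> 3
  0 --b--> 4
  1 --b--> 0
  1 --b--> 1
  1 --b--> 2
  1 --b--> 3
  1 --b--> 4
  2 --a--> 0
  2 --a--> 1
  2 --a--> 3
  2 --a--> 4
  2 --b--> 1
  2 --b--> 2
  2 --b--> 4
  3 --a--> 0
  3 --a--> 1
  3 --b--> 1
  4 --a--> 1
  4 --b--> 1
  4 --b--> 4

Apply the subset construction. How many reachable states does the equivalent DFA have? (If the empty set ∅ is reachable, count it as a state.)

Start state of the DFA: {0}.
{0} --a--> {0,1,2}  [new]
{0} --b--> {2,3,4}  [new]
{0,1,2} --a--> {0,1,2,3,4}  [new]
{0,1,2} --b--> {0,1,2,3,4}  [seen]
{2,3,4} --a--> {0,1,3,4}  [new]
{2,3,4} --b--> {1,2,4}  [new]
{0,1,2,3,4} --a--> {0,1,2,3,4}  [seen]
{0,1,2,3,4} --b--> {0,1,2,3,4}  [seen]
{0,1,3,4} --a--> {0,1,2}  [seen]
{0,1,3,4} --b--> {0,1,2,3,4}  [seen]
{1,2,4} --a--> {0,1,3,4}  [seen]
{1,2,4} --b--> {0,1,2,3,4}  [seen]
Reachable DFA states: {0}, {0,1,2}, {2,3,4}, {0,1,2,3,4}, {0,1,3,4}, {1,2,4}.

6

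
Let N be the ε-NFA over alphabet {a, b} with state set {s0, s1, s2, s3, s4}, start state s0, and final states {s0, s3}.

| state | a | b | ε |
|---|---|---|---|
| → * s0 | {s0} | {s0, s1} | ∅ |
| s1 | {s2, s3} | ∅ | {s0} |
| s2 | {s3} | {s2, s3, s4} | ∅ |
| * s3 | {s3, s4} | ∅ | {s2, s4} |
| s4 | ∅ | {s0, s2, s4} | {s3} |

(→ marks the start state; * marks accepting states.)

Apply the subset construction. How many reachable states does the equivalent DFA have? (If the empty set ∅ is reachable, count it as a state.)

Start state of the DFA: {s0} (ε-closure of the NFA start).
{s0} --a--> {s0}  [seen]
{s0} --b--> {s0, s1}  [new]
{s0, s1} --a--> {s0, s2, s3, s4}  [new]
{s0, s1} --b--> {s0, s1}  [seen]
{s0, s2, s3, s4} --a--> {s0, s2, s3, s4}  [seen]
{s0, s2, s3, s4} --b--> {s0, s1, s2, s3, s4}  [new]
{s0, s1, s2, s3, s4} --a--> {s0, s2, s3, s4}  [seen]
{s0, s1, s2, s3, s4} --b--> {s0, s1, s2, s3, s4}  [seen]
Reachable DFA states: {s0}, {s0, s1}, {s0, s2, s3, s4}, {s0, s1, s2, s3, s4}.

4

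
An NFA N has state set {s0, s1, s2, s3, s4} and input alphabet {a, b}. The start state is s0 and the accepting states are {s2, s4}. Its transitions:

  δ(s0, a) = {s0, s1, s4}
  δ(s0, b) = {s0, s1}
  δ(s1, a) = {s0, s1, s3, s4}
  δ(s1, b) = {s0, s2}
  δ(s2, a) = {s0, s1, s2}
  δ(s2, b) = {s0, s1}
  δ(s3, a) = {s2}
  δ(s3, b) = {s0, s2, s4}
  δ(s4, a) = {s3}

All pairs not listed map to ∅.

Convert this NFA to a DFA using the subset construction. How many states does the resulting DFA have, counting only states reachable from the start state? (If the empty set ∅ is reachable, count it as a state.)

Start state of the DFA: {s0}.
{s0} --a--> {s0, s1, s4}  [new]
{s0} --b--> {s0, s1}  [new]
{s0, s1, s4} --a--> {s0, s1, s3, s4}  [new]
{s0, s1, s4} --b--> {s0, s1, s2}  [new]
{s0, s1} --a--> {s0, s1, s3, s4}  [seen]
{s0, s1} --b--> {s0, s1, s2}  [seen]
{s0, s1, s3, s4} --a--> {s0, s1, s2, s3, s4}  [new]
{s0, s1, s3, s4} --b--> {s0, s1, s2, s4}  [new]
{s0, s1, s2} --a--> {s0, s1, s2, s3, s4}  [seen]
{s0, s1, s2} --b--> {s0, s1, s2}  [seen]
{s0, s1, s2, s3, s4} --a--> {s0, s1, s2, s3, s4}  [seen]
{s0, s1, s2, s3, s4} --b--> {s0, s1, s2, s4}  [seen]
{s0, s1, s2, s4} --a--> {s0, s1, s2, s3, s4}  [seen]
{s0, s1, s2, s4} --b--> {s0, s1, s2}  [seen]
Reachable DFA states: {s0}, {s0, s1, s4}, {s0, s1}, {s0, s1, s3, s4}, {s0, s1, s2}, {s0, s1, s2, s3, s4}, {s0, s1, s2, s4}.

7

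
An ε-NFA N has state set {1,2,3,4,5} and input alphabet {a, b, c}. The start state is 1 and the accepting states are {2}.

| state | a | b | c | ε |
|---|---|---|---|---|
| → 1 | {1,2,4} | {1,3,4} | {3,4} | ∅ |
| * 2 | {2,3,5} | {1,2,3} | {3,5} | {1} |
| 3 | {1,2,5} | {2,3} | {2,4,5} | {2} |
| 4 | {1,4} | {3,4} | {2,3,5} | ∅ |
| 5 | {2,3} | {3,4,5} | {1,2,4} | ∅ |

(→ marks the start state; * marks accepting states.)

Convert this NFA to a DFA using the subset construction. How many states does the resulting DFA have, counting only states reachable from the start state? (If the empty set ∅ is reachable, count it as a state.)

4

Start state of the DFA: {1} (ε-closure of the NFA start).
{1} --a--> {1,2,4}  [new]
{1} --b--> {1,2,3,4}  [new]
{1} --c--> {1,2,3,4}  [seen]
{1,2,4} --a--> {1,2,3,4,5}  [new]
{1,2,4} --b--> {1,2,3,4}  [seen]
{1,2,4} --c--> {1,2,3,4,5}  [seen]
{1,2,3,4} --a--> {1,2,3,4,5}  [seen]
{1,2,3,4} --b--> {1,2,3,4}  [seen]
{1,2,3,4} --c--> {1,2,3,4,5}  [seen]
{1,2,3,4,5} --a--> {1,2,3,4,5}  [seen]
{1,2,3,4,5} --b--> {1,2,3,4,5}  [seen]
{1,2,3,4,5} --c--> {1,2,3,4,5}  [seen]
Reachable DFA states: {1}, {1,2,4}, {1,2,3,4}, {1,2,3,4,5}.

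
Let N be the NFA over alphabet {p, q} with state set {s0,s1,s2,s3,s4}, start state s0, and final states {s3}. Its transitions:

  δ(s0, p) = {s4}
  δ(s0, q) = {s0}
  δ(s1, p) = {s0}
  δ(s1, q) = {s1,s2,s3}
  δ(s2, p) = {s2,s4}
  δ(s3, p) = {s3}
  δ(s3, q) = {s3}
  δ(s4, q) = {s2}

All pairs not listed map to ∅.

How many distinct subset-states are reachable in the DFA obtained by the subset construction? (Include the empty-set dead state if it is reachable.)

5

Start state of the DFA: {s0}.
{s0} --p--> {s4}  [new]
{s0} --q--> {s0}  [seen]
{s4} --p--> ∅  [new]
{s4} --q--> {s2}  [new]
∅ --p--> ∅  [seen]
∅ --q--> ∅  [seen]
{s2} --p--> {s2,s4}  [new]
{s2} --q--> ∅  [seen]
{s2,s4} --p--> {s2,s4}  [seen]
{s2,s4} --q--> {s2}  [seen]
Reachable DFA states: {s0}, {s4}, ∅, {s2}, {s2,s4}.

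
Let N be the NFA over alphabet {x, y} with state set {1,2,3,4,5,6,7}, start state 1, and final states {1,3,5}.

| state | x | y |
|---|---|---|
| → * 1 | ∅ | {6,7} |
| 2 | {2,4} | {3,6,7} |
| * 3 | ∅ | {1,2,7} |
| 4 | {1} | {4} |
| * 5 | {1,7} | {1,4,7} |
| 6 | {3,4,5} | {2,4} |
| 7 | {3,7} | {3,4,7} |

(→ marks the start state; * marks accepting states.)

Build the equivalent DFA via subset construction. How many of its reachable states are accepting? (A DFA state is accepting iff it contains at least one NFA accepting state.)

Start state of the DFA: {1}.
{1} --x--> ∅  [new]
{1} --y--> {6,7}  [new]
∅ --x--> ∅  [seen]
∅ --y--> ∅  [seen]
{6,7} --x--> {3,4,5,7}  [new]
{6,7} --y--> {2,3,4,7}  [new]
{3,4,5,7} --x--> {1,3,7}  [new]
{3,4,5,7} --y--> {1,2,3,4,7}  [new]
{2,3,4,7} --x--> {1,2,3,4,7}  [seen]
{2,3,4,7} --y--> {1,2,3,4,6,7}  [new]
{1,3,7} --x--> {3,7}  [new]
{1,3,7} --y--> {1,2,3,4,6,7}  [seen]
{1,2,3,4,7} --x--> {1,2,3,4,7}  [seen]
{1,2,3,4,7} --y--> {1,2,3,4,6,7}  [seen]
{1,2,3,4,6,7} --x--> {1,2,3,4,5,7}  [new]
{1,2,3,4,6,7} --y--> {1,2,3,4,6,7}  [seen]
{3,7} --x--> {3,7}  [seen]
{3,7} --y--> {1,2,3,4,7}  [seen]
{1,2,3,4,5,7} --x--> {1,2,3,4,7}  [seen]
{1,2,3,4,5,7} --y--> {1,2,3,4,6,7}  [seen]
Reachable DFA states: {1}, ∅, {6,7}, {3,4,5,7}, {2,3,4,7}, {1,3,7}, {1,2,3,4,7}, {1,2,3,4,6,7}, {3,7}, {1,2,3,4,5,7}.
Accepting DFA states (contain an NFA accepting state): {1}, {3,4,5,7}, {2,3,4,7}, {1,3,7}, {1,2,3,4,7}, {1,2,3,4,6,7}, {3,7}, {1,2,3,4,5,7}.

8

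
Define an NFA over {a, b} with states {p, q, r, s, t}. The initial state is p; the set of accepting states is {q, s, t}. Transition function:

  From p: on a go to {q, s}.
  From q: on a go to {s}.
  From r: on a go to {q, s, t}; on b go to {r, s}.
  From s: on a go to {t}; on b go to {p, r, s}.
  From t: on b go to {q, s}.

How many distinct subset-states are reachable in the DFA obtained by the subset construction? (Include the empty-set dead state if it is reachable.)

8

Start state of the DFA: {p}.
{p} --a--> {q, s}  [new]
{p} --b--> ∅  [new]
{q, s} --a--> {s, t}  [new]
{q, s} --b--> {p, r, s}  [new]
∅ --a--> ∅  [seen]
∅ --b--> ∅  [seen]
{s, t} --a--> {t}  [new]
{s, t} --b--> {p, q, r, s}  [new]
{p, r, s} --a--> {q, s, t}  [new]
{p, r, s} --b--> {p, r, s}  [seen]
{t} --a--> ∅  [seen]
{t} --b--> {q, s}  [seen]
{p, q, r, s} --a--> {q, s, t}  [seen]
{p, q, r, s} --b--> {p, r, s}  [seen]
{q, s, t} --a--> {s, t}  [seen]
{q, s, t} --b--> {p, q, r, s}  [seen]
Reachable DFA states: {p}, {q, s}, ∅, {s, t}, {p, r, s}, {t}, {p, q, r, s}, {q, s, t}.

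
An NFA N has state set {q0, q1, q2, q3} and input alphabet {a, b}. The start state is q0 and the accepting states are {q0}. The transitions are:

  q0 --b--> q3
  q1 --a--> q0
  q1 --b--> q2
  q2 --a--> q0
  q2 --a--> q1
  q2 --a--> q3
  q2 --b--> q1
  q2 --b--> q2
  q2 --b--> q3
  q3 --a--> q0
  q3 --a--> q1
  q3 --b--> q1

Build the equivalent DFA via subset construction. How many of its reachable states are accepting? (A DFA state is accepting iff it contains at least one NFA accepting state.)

Start state of the DFA: {q0}.
{q0} --a--> ∅  [new]
{q0} --b--> {q3}  [new]
∅ --a--> ∅  [seen]
∅ --b--> ∅  [seen]
{q3} --a--> {q0, q1}  [new]
{q3} --b--> {q1}  [new]
{q0, q1} --a--> {q0}  [seen]
{q0, q1} --b--> {q2, q3}  [new]
{q1} --a--> {q0}  [seen]
{q1} --b--> {q2}  [new]
{q2, q3} --a--> {q0, q1, q3}  [new]
{q2, q3} --b--> {q1, q2, q3}  [new]
{q2} --a--> {q0, q1, q3}  [seen]
{q2} --b--> {q1, q2, q3}  [seen]
{q0, q1, q3} --a--> {q0, q1}  [seen]
{q0, q1, q3} --b--> {q1, q2, q3}  [seen]
{q1, q2, q3} --a--> {q0, q1, q3}  [seen]
{q1, q2, q3} --b--> {q1, q2, q3}  [seen]
Reachable DFA states: {q0}, ∅, {q3}, {q0, q1}, {q1}, {q2, q3}, {q2}, {q0, q1, q3}, {q1, q2, q3}.
Accepting DFA states (contain an NFA accepting state): {q0}, {q0, q1}, {q0, q1, q3}.

3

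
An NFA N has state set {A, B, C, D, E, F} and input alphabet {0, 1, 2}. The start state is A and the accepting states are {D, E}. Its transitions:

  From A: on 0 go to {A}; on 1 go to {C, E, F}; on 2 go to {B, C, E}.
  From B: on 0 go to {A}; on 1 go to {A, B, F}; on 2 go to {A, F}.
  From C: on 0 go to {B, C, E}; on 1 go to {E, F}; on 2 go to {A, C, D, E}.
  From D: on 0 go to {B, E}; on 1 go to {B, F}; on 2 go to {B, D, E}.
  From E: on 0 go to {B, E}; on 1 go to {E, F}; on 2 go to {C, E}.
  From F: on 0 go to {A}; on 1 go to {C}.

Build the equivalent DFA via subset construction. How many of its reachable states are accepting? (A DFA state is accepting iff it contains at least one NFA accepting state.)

Start state of the DFA: {A}.
{A} --0--> {A}  [seen]
{A} --1--> {C, E, F}  [new]
{A} --2--> {B, C, E}  [new]
{C, E, F} --0--> {A, B, C, E}  [new]
{C, E, F} --1--> {C, E, F}  [seen]
{C, E, F} --2--> {A, C, D, E}  [new]
{B, C, E} --0--> {A, B, C, E}  [seen]
{B, C, E} --1--> {A, B, E, F}  [new]
{B, C, E} --2--> {A, C, D, E, F}  [new]
{A, B, C, E} --0--> {A, B, C, E}  [seen]
{A, B, C, E} --1--> {A, B, C, E, F}  [new]
{A, B, C, E} --2--> {A, B, C, D, E, F}  [new]
{A, C, D, E} --0--> {A, B, C, E}  [seen]
{A, C, D, E} --1--> {B, C, E, F}  [new]
{A, C, D, E} --2--> {A, B, C, D, E}  [new]
{A, B, E, F} --0--> {A, B, E}  [new]
{A, B, E, F} --1--> {A, B, C, E, F}  [seen]
{A, B, E, F} --2--> {A, B, C, E, F}  [seen]
{A, C, D, E, F} --0--> {A, B, C, E}  [seen]
{A, C, D, E, F} --1--> {B, C, E, F}  [seen]
{A, C, D, E, F} --2--> {A, B, C, D, E}  [seen]
{A, B, C, E, F} --0--> {A, B, C, E}  [seen]
{A, B, C, E, F} --1--> {A, B, C, E, F}  [seen]
{A, B, C, E, F} --2--> {A, B, C, D, E, F}  [seen]
{A, B, C, D, E, F} --0--> {A, B, C, E}  [seen]
{A, B, C, D, E, F} --1--> {A, B, C, E, F}  [seen]
{A, B, C, D, E, F} --2--> {A, B, C, D, E, F}  [seen]
{B, C, E, F} --0--> {A, B, C, E}  [seen]
{B, C, E, F} --1--> {A, B, C, E, F}  [seen]
{B, C, E, F} --2--> {A, C, D, E, F}  [seen]
{A, B, C, D, E} --0--> {A, B, C, E}  [seen]
{A, B, C, D, E} --1--> {A, B, C, E, F}  [seen]
{A, B, C, D, E} --2--> {A, B, C, D, E, F}  [seen]
{A, B, E} --0--> {A, B, E}  [seen]
{A, B, E} --1--> {A, B, C, E, F}  [seen]
{A, B, E} --2--> {A, B, C, E, F}  [seen]
Reachable DFA states: {A}, {C, E, F}, {B, C, E}, {A, B, C, E}, {A, C, D, E}, {A, B, E, F}, {A, C, D, E, F}, {A, B, C, E, F}, {A, B, C, D, E, F}, {B, C, E, F}, {A, B, C, D, E}, {A, B, E}.
Accepting DFA states (contain an NFA accepting state): {C, E, F}, {B, C, E}, {A, B, C, E}, {A, C, D, E}, {A, B, E, F}, {A, C, D, E, F}, {A, B, C, E, F}, {A, B, C, D, E, F}, {B, C, E, F}, {A, B, C, D, E}, {A, B, E}.

11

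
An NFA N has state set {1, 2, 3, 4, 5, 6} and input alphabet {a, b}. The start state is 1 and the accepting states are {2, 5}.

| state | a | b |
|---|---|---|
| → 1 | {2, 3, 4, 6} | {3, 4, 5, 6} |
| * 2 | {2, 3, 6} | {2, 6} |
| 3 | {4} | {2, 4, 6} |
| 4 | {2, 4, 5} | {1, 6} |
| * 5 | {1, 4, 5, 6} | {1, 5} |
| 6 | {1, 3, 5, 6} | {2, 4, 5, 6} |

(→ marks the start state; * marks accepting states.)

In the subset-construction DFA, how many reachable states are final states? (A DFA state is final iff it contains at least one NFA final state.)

4

Start state of the DFA: {1}.
{1} --a--> {2, 3, 4, 6}  [new]
{1} --b--> {3, 4, 5, 6}  [new]
{2, 3, 4, 6} --a--> {1, 2, 3, 4, 5, 6}  [new]
{2, 3, 4, 6} --b--> {1, 2, 4, 5, 6}  [new]
{3, 4, 5, 6} --a--> {1, 2, 3, 4, 5, 6}  [seen]
{3, 4, 5, 6} --b--> {1, 2, 4, 5, 6}  [seen]
{1, 2, 3, 4, 5, 6} --a--> {1, 2, 3, 4, 5, 6}  [seen]
{1, 2, 3, 4, 5, 6} --b--> {1, 2, 3, 4, 5, 6}  [seen]
{1, 2, 4, 5, 6} --a--> {1, 2, 3, 4, 5, 6}  [seen]
{1, 2, 4, 5, 6} --b--> {1, 2, 3, 4, 5, 6}  [seen]
Reachable DFA states: {1}, {2, 3, 4, 6}, {3, 4, 5, 6}, {1, 2, 3, 4, 5, 6}, {1, 2, 4, 5, 6}.
Accepting DFA states (contain an NFA accepting state): {2, 3, 4, 6}, {3, 4, 5, 6}, {1, 2, 3, 4, 5, 6}, {1, 2, 4, 5, 6}.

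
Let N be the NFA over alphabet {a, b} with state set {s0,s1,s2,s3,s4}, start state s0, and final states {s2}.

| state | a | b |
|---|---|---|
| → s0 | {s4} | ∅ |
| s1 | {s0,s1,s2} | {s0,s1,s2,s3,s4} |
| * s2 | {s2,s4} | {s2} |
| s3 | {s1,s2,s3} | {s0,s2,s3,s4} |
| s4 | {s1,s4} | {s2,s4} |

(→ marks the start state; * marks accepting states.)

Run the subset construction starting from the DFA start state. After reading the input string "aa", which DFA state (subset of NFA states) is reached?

Start: {s0}.
δ(s0,a) = {s4}.
Union: {s4}.
After a: {s4}.
δ(s4,a) = {s1,s4}.
Union: {s1,s4}.
After a: {s1,s4}.

{s1,s4}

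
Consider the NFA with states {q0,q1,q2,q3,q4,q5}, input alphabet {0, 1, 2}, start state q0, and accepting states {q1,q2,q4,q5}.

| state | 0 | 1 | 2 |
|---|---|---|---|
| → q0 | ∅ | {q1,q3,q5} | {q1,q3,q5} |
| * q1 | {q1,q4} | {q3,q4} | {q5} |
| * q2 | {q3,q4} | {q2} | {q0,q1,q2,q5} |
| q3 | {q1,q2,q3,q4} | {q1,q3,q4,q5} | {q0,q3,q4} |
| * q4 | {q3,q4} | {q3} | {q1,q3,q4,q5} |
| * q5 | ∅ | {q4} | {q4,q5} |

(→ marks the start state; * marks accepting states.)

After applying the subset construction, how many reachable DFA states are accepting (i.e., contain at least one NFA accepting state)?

Start state of the DFA: {q0}.
{q0} --0--> ∅  [new]
{q0} --1--> {q1,q3,q5}  [new]
{q0} --2--> {q1,q3,q5}  [seen]
∅ --0--> ∅  [seen]
∅ --1--> ∅  [seen]
∅ --2--> ∅  [seen]
{q1,q3,q5} --0--> {q1,q2,q3,q4}  [new]
{q1,q3,q5} --1--> {q1,q3,q4,q5}  [new]
{q1,q3,q5} --2--> {q0,q3,q4,q5}  [new]
{q1,q2,q3,q4} --0--> {q1,q2,q3,q4}  [seen]
{q1,q2,q3,q4} --1--> {q1,q2,q3,q4,q5}  [new]
{q1,q2,q3,q4} --2--> {q0,q1,q2,q3,q4,q5}  [new]
{q1,q3,q4,q5} --0--> {q1,q2,q3,q4}  [seen]
{q1,q3,q4,q5} --1--> {q1,q3,q4,q5}  [seen]
{q1,q3,q4,q5} --2--> {q0,q1,q3,q4,q5}  [new]
{q0,q3,q4,q5} --0--> {q1,q2,q3,q4}  [seen]
{q0,q3,q4,q5} --1--> {q1,q3,q4,q5}  [seen]
{q0,q3,q4,q5} --2--> {q0,q1,q3,q4,q5}  [seen]
{q1,q2,q3,q4,q5} --0--> {q1,q2,q3,q4}  [seen]
{q1,q2,q3,q4,q5} --1--> {q1,q2,q3,q4,q5}  [seen]
{q1,q2,q3,q4,q5} --2--> {q0,q1,q2,q3,q4,q5}  [seen]
{q0,q1,q2,q3,q4,q5} --0--> {q1,q2,q3,q4}  [seen]
{q0,q1,q2,q3,q4,q5} --1--> {q1,q2,q3,q4,q5}  [seen]
{q0,q1,q2,q3,q4,q5} --2--> {q0,q1,q2,q3,q4,q5}  [seen]
{q0,q1,q3,q4,q5} --0--> {q1,q2,q3,q4}  [seen]
{q0,q1,q3,q4,q5} --1--> {q1,q3,q4,q5}  [seen]
{q0,q1,q3,q4,q5} --2--> {q0,q1,q3,q4,q5}  [seen]
Reachable DFA states: {q0}, ∅, {q1,q3,q5}, {q1,q2,q3,q4}, {q1,q3,q4,q5}, {q0,q3,q4,q5}, {q1,q2,q3,q4,q5}, {q0,q1,q2,q3,q4,q5}, {q0,q1,q3,q4,q5}.
Accepting DFA states (contain an NFA accepting state): {q1,q3,q5}, {q1,q2,q3,q4}, {q1,q3,q4,q5}, {q0,q3,q4,q5}, {q1,q2,q3,q4,q5}, {q0,q1,q2,q3,q4,q5}, {q0,q1,q3,q4,q5}.

7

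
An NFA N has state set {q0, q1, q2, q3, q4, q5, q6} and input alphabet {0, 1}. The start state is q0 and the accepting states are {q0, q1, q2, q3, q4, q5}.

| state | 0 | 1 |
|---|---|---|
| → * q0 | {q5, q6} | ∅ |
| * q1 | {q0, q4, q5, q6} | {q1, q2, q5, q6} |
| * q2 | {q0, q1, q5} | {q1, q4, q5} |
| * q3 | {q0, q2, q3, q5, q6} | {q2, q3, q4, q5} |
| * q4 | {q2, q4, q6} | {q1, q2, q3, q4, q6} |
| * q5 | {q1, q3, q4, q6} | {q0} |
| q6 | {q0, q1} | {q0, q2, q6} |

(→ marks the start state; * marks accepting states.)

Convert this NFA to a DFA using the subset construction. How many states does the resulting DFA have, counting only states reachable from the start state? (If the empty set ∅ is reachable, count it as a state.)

10

Start state of the DFA: {q0}.
{q0} --0--> {q5, q6}  [new]
{q0} --1--> ∅  [new]
{q5, q6} --0--> {q0, q1, q3, q4, q6}  [new]
{q5, q6} --1--> {q0, q2, q6}  [new]
∅ --0--> ∅  [seen]
∅ --1--> ∅  [seen]
{q0, q1, q3, q4, q6} --0--> {q0, q1, q2, q3, q4, q5, q6}  [new]
{q0, q1, q3, q4, q6} --1--> {q0, q1, q2, q3, q4, q5, q6}  [seen]
{q0, q2, q6} --0--> {q0, q1, q5, q6}  [new]
{q0, q2, q6} --1--> {q0, q1, q2, q4, q5, q6}  [new]
{q0, q1, q2, q3, q4, q5, q6} --0--> {q0, q1, q2, q3, q4, q5, q6}  [seen]
{q0, q1, q2, q3, q4, q5, q6} --1--> {q0, q1, q2, q3, q4, q5, q6}  [seen]
{q0, q1, q5, q6} --0--> {q0, q1, q3, q4, q5, q6}  [new]
{q0, q1, q5, q6} --1--> {q0, q1, q2, q5, q6}  [new]
{q0, q1, q2, q4, q5, q6} --0--> {q0, q1, q2, q3, q4, q5, q6}  [seen]
{q0, q1, q2, q4, q5, q6} --1--> {q0, q1, q2, q3, q4, q5, q6}  [seen]
{q0, q1, q3, q4, q5, q6} --0--> {q0, q1, q2, q3, q4, q5, q6}  [seen]
{q0, q1, q3, q4, q5, q6} --1--> {q0, q1, q2, q3, q4, q5, q6}  [seen]
{q0, q1, q2, q5, q6} --0--> {q0, q1, q3, q4, q5, q6}  [seen]
{q0, q1, q2, q5, q6} --1--> {q0, q1, q2, q4, q5, q6}  [seen]
Reachable DFA states: {q0}, {q5, q6}, ∅, {q0, q1, q3, q4, q6}, {q0, q2, q6}, {q0, q1, q2, q3, q4, q5, q6}, {q0, q1, q5, q6}, {q0, q1, q2, q4, q5, q6}, {q0, q1, q3, q4, q5, q6}, {q0, q1, q2, q5, q6}.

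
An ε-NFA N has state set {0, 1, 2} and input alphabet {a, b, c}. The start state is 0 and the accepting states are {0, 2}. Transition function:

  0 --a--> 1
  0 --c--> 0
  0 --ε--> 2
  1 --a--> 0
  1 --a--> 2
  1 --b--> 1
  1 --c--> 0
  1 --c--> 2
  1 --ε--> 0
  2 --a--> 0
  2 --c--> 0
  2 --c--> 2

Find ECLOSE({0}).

Begin with {0}.
0 →ε {2}; add 2.
ε-closure = {0, 2}.

{0, 2}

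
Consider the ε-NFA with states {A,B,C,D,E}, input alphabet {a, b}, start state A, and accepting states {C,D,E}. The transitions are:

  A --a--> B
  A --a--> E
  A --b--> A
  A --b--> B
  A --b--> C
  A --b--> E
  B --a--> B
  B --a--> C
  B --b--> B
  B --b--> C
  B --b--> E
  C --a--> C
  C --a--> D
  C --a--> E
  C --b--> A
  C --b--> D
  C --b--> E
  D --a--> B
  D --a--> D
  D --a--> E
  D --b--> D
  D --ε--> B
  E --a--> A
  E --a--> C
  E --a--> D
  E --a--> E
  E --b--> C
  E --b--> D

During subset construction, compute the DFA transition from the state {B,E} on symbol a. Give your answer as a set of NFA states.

{A,B,C,D,E}

δ(B,a) = {B,C}; δ(E,a) = {A,C,D,E}.
Union: {A,B,C,D,E}.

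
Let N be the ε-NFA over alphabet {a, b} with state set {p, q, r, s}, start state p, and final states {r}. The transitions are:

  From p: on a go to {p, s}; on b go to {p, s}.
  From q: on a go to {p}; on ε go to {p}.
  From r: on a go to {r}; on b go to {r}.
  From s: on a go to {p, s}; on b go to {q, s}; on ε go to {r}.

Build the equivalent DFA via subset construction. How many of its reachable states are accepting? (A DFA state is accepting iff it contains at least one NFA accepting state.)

Start state of the DFA: {p} (ε-closure of the NFA start).
{p} --a--> {p, r, s}  [new]
{p} --b--> {p, r, s}  [seen]
{p, r, s} --a--> {p, r, s}  [seen]
{p, r, s} --b--> {p, q, r, s}  [new]
{p, q, r, s} --a--> {p, r, s}  [seen]
{p, q, r, s} --b--> {p, q, r, s}  [seen]
Reachable DFA states: {p}, {p, r, s}, {p, q, r, s}.
Accepting DFA states (contain an NFA accepting state): {p, r, s}, {p, q, r, s}.

2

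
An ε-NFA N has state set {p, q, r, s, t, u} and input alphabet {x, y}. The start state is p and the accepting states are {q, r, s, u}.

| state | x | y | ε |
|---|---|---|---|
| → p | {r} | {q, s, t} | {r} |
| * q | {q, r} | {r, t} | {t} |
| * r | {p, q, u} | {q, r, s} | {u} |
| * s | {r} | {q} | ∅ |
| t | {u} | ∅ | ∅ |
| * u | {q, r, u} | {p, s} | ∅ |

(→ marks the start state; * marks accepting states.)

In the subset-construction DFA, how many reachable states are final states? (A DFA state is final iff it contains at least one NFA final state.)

3

Start state of the DFA: {p, r, u} (ε-closure of the NFA start).
{p, r, u} --x--> {p, q, r, t, u}  [new]
{p, r, u} --y--> {p, q, r, s, t, u}  [new]
{p, q, r, t, u} --x--> {p, q, r, t, u}  [seen]
{p, q, r, t, u} --y--> {p, q, r, s, t, u}  [seen]
{p, q, r, s, t, u} --x--> {p, q, r, t, u}  [seen]
{p, q, r, s, t, u} --y--> {p, q, r, s, t, u}  [seen]
Reachable DFA states: {p, r, u}, {p, q, r, t, u}, {p, q, r, s, t, u}.
Accepting DFA states (contain an NFA accepting state): {p, r, u}, {p, q, r, t, u}, {p, q, r, s, t, u}.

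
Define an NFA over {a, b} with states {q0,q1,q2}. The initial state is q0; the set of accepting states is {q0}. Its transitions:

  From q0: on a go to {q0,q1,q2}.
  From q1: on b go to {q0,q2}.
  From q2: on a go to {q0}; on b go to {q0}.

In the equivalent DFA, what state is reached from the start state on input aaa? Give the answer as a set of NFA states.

Start: {q0}.
δ(q0,a) = {q0,q1,q2}.
Union: {q0,q1,q2}.
After a: {q0,q1,q2}.
δ(q0,a) = {q0,q1,q2}; δ(q1,a) = ∅; δ(q2,a) = {q0}.
Union: {q0,q1,q2}.
After a: {q0,q1,q2}.
δ(q0,a) = {q0,q1,q2}; δ(q1,a) = ∅; δ(q2,a) = {q0}.
Union: {q0,q1,q2}.
After a: {q0,q1,q2}.

{q0,q1,q2}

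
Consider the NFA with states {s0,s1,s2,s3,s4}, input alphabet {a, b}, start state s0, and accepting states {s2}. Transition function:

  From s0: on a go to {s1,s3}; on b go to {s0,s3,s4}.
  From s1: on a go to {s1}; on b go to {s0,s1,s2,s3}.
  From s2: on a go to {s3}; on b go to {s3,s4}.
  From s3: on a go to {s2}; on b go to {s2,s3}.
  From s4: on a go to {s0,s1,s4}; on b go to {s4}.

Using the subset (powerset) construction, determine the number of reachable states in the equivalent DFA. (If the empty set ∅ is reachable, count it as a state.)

Start state of the DFA: {s0}.
{s0} --a--> {s1,s3}  [new]
{s0} --b--> {s0,s3,s4}  [new]
{s1,s3} --a--> {s1,s2}  [new]
{s1,s3} --b--> {s0,s1,s2,s3}  [new]
{s0,s3,s4} --a--> {s0,s1,s2,s3,s4}  [new]
{s0,s3,s4} --b--> {s0,s2,s3,s4}  [new]
{s1,s2} --a--> {s1,s3}  [seen]
{s1,s2} --b--> {s0,s1,s2,s3,s4}  [seen]
{s0,s1,s2,s3} --a--> {s1,s2,s3}  [new]
{s0,s1,s2,s3} --b--> {s0,s1,s2,s3,s4}  [seen]
{s0,s1,s2,s3,s4} --a--> {s0,s1,s2,s3,s4}  [seen]
{s0,s1,s2,s3,s4} --b--> {s0,s1,s2,s3,s4}  [seen]
{s0,s2,s3,s4} --a--> {s0,s1,s2,s3,s4}  [seen]
{s0,s2,s3,s4} --b--> {s0,s2,s3,s4}  [seen]
{s1,s2,s3} --a--> {s1,s2,s3}  [seen]
{s1,s2,s3} --b--> {s0,s1,s2,s3,s4}  [seen]
Reachable DFA states: {s0}, {s1,s3}, {s0,s3,s4}, {s1,s2}, {s0,s1,s2,s3}, {s0,s1,s2,s3,s4}, {s0,s2,s3,s4}, {s1,s2,s3}.

8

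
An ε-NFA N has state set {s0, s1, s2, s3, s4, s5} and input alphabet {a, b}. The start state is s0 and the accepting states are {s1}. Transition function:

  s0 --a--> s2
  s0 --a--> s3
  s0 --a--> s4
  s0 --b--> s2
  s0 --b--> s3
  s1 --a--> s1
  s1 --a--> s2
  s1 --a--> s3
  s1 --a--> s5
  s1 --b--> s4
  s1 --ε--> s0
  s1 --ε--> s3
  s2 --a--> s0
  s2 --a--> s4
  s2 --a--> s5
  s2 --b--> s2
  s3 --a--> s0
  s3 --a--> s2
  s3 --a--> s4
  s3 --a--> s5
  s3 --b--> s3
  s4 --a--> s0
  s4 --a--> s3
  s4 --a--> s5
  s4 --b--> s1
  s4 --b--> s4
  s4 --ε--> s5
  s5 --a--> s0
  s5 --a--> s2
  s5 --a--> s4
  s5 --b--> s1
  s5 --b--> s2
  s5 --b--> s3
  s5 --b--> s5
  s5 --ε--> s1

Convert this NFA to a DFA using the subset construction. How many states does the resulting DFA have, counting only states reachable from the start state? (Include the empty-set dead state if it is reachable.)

3

Start state of the DFA: {s0} (ε-closure of the NFA start).
{s0} --a--> {s0, s1, s2, s3, s4, s5}  [new]
{s0} --b--> {s2, s3}  [new]
{s0, s1, s2, s3, s4, s5} --a--> {s0, s1, s2, s3, s4, s5}  [seen]
{s0, s1, s2, s3, s4, s5} --b--> {s0, s1, s2, s3, s4, s5}  [seen]
{s2, s3} --a--> {s0, s1, s2, s3, s4, s5}  [seen]
{s2, s3} --b--> {s2, s3}  [seen]
Reachable DFA states: {s0}, {s0, s1, s2, s3, s4, s5}, {s2, s3}.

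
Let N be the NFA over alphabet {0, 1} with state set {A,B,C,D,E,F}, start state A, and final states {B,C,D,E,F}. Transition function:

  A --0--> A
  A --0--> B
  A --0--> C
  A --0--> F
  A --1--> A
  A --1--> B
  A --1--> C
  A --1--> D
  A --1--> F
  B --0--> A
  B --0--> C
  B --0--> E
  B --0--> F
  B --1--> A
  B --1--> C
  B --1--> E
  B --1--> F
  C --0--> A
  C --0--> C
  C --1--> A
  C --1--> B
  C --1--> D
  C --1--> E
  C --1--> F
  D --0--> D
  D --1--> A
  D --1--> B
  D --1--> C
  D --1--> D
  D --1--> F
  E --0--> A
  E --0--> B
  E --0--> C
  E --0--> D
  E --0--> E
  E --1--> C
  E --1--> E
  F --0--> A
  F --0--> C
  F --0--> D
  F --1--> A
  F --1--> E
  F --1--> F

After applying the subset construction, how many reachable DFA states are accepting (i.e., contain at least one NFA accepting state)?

3

Start state of the DFA: {A}.
{A} --0--> {A,B,C,F}  [new]
{A} --1--> {A,B,C,D,F}  [new]
{A,B,C,F} --0--> {A,B,C,D,E,F}  [new]
{A,B,C,F} --1--> {A,B,C,D,E,F}  [seen]
{A,B,C,D,F} --0--> {A,B,C,D,E,F}  [seen]
{A,B,C,D,F} --1--> {A,B,C,D,E,F}  [seen]
{A,B,C,D,E,F} --0--> {A,B,C,D,E,F}  [seen]
{A,B,C,D,E,F} --1--> {A,B,C,D,E,F}  [seen]
Reachable DFA states: {A}, {A,B,C,F}, {A,B,C,D,F}, {A,B,C,D,E,F}.
Accepting DFA states (contain an NFA accepting state): {A,B,C,F}, {A,B,C,D,F}, {A,B,C,D,E,F}.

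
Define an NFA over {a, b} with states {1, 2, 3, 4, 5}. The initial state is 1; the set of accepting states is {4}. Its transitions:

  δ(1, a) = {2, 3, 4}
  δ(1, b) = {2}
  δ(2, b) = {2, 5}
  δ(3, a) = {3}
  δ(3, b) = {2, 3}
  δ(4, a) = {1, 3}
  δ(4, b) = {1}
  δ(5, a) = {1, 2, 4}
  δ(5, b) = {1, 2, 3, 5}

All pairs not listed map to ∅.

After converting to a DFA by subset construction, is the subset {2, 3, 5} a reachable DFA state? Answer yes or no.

yes

Start state of the DFA: {1}.
{1} --a--> {2, 3, 4}  [new]
{1} --b--> {2}  [new]
{2, 3, 4} --a--> {1, 3}  [new]
{2, 3, 4} --b--> {1, 2, 3, 5}  [new]
{2} --a--> ∅  [new]
{2} --b--> {2, 5}  [new]
{1, 3} --a--> {2, 3, 4}  [seen]
{1, 3} --b--> {2, 3}  [new]
{1, 2, 3, 5} --a--> {1, 2, 3, 4}  [new]
{1, 2, 3, 5} --b--> {1, 2, 3, 5}  [seen]
∅ --a--> ∅  [seen]
∅ --b--> ∅  [seen]
{2, 5} --a--> {1, 2, 4}  [new]
{2, 5} --b--> {1, 2, 3, 5}  [seen]
{2, 3} --a--> {3}  [new]
{2, 3} --b--> {2, 3, 5}  [new]
{1, 2, 3, 4} --a--> {1, 2, 3, 4}  [seen]
{1, 2, 3, 4} --b--> {1, 2, 3, 5}  [seen]
{1, 2, 4} --a--> {1, 2, 3, 4}  [seen]
{1, 2, 4} --b--> {1, 2, 5}  [new]
{3} --a--> {3}  [seen]
{3} --b--> {2, 3}  [seen]
{2, 3, 5} --a--> {1, 2, 3, 4}  [seen]
{2, 3, 5} --b--> {1, 2, 3, 5}  [seen]
{1, 2, 5} --a--> {1, 2, 3, 4}  [seen]
{1, 2, 5} --b--> {1, 2, 3, 5}  [seen]
Reachable DFA states: {1}, {2, 3, 4}, {2}, {1, 3}, {1, 2, 3, 5}, ∅, {2, 5}, {2, 3}, {1, 2, 3, 4}, {1, 2, 4}, {3}, {2, 3, 5}, {1, 2, 5}.
{2, 3, 5} is among them.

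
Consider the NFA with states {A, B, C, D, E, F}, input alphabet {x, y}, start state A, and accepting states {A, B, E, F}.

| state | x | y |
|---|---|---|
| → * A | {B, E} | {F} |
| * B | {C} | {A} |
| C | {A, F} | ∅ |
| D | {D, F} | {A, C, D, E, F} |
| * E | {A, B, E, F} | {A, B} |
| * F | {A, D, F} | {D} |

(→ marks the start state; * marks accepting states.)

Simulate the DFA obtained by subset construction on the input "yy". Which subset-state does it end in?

Start: {A}.
δ(A,y) = {F}.
Union: {F}.
After y: {F}.
δ(F,y) = {D}.
Union: {D}.
After y: {D}.

{D}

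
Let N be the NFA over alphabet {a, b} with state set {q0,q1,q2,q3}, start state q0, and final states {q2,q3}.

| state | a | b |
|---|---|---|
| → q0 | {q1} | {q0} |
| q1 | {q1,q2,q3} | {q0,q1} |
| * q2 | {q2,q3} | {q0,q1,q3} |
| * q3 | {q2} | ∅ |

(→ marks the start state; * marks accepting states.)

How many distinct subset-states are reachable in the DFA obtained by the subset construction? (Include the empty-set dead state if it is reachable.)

Start state of the DFA: {q0}.
{q0} --a--> {q1}  [new]
{q0} --b--> {q0}  [seen]
{q1} --a--> {q1,q2,q3}  [new]
{q1} --b--> {q0,q1}  [new]
{q1,q2,q3} --a--> {q1,q2,q3}  [seen]
{q1,q2,q3} --b--> {q0,q1,q3}  [new]
{q0,q1} --a--> {q1,q2,q3}  [seen]
{q0,q1} --b--> {q0,q1}  [seen]
{q0,q1,q3} --a--> {q1,q2,q3}  [seen]
{q0,q1,q3} --b--> {q0,q1}  [seen]
Reachable DFA states: {q0}, {q1}, {q1,q2,q3}, {q0,q1}, {q0,q1,q3}.

5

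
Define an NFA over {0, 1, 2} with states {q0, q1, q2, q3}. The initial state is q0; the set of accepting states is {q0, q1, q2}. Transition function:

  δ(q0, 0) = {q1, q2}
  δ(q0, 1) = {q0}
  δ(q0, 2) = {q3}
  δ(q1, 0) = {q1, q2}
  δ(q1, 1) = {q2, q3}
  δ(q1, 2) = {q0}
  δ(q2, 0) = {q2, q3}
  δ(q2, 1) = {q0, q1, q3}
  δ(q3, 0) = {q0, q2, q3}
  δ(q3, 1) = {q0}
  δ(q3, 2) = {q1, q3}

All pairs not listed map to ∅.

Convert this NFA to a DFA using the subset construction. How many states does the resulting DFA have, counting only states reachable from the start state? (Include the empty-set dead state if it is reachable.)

8

Start state of the DFA: {q0}.
{q0} --0--> {q1, q2}  [new]
{q0} --1--> {q0}  [seen]
{q0} --2--> {q3}  [new]
{q1, q2} --0--> {q1, q2, q3}  [new]
{q1, q2} --1--> {q0, q1, q2, q3}  [new]
{q1, q2} --2--> {q0}  [seen]
{q3} --0--> {q0, q2, q3}  [new]
{q3} --1--> {q0}  [seen]
{q3} --2--> {q1, q3}  [new]
{q1, q2, q3} --0--> {q0, q1, q2, q3}  [seen]
{q1, q2, q3} --1--> {q0, q1, q2, q3}  [seen]
{q1, q2, q3} --2--> {q0, q1, q3}  [new]
{q0, q1, q2, q3} --0--> {q0, q1, q2, q3}  [seen]
{q0, q1, q2, q3} --1--> {q0, q1, q2, q3}  [seen]
{q0, q1, q2, q3} --2--> {q0, q1, q3}  [seen]
{q0, q2, q3} --0--> {q0, q1, q2, q3}  [seen]
{q0, q2, q3} --1--> {q0, q1, q3}  [seen]
{q0, q2, q3} --2--> {q1, q3}  [seen]
{q1, q3} --0--> {q0, q1, q2, q3}  [seen]
{q1, q3} --1--> {q0, q2, q3}  [seen]
{q1, q3} --2--> {q0, q1, q3}  [seen]
{q0, q1, q3} --0--> {q0, q1, q2, q3}  [seen]
{q0, q1, q3} --1--> {q0, q2, q3}  [seen]
{q0, q1, q3} --2--> {q0, q1, q3}  [seen]
Reachable DFA states: {q0}, {q1, q2}, {q3}, {q1, q2, q3}, {q0, q1, q2, q3}, {q0, q2, q3}, {q1, q3}, {q0, q1, q3}.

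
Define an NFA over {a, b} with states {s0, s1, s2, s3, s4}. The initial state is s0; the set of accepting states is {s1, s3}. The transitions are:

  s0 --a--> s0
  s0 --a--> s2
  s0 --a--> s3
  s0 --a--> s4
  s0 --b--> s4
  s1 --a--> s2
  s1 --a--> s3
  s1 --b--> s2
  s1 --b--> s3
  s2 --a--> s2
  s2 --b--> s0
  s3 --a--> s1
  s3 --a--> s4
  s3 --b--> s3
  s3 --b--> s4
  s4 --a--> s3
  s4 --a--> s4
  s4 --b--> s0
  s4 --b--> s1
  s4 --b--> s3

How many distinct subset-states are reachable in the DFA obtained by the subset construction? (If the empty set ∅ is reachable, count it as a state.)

Start state of the DFA: {s0}.
{s0} --a--> {s0, s2, s3, s4}  [new]
{s0} --b--> {s4}  [new]
{s0, s2, s3, s4} --a--> {s0, s1, s2, s3, s4}  [new]
{s0, s2, s3, s4} --b--> {s0, s1, s3, s4}  [new]
{s4} --a--> {s3, s4}  [new]
{s4} --b--> {s0, s1, s3}  [new]
{s0, s1, s2, s3, s4} --a--> {s0, s1, s2, s3, s4}  [seen]
{s0, s1, s2, s3, s4} --b--> {s0, s1, s2, s3, s4}  [seen]
{s0, s1, s3, s4} --a--> {s0, s1, s2, s3, s4}  [seen]
{s0, s1, s3, s4} --b--> {s0, s1, s2, s3, s4}  [seen]
{s3, s4} --a--> {s1, s3, s4}  [new]
{s3, s4} --b--> {s0, s1, s3, s4}  [seen]
{s0, s1, s3} --a--> {s0, s1, s2, s3, s4}  [seen]
{s0, s1, s3} --b--> {s2, s3, s4}  [new]
{s1, s3, s4} --a--> {s1, s2, s3, s4}  [new]
{s1, s3, s4} --b--> {s0, s1, s2, s3, s4}  [seen]
{s2, s3, s4} --a--> {s1, s2, s3, s4}  [seen]
{s2, s3, s4} --b--> {s0, s1, s3, s4}  [seen]
{s1, s2, s3, s4} --a--> {s1, s2, s3, s4}  [seen]
{s1, s2, s3, s4} --b--> {s0, s1, s2, s3, s4}  [seen]
Reachable DFA states: {s0}, {s0, s2, s3, s4}, {s4}, {s0, s1, s2, s3, s4}, {s0, s1, s3, s4}, {s3, s4}, {s0, s1, s3}, {s1, s3, s4}, {s2, s3, s4}, {s1, s2, s3, s4}.

10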